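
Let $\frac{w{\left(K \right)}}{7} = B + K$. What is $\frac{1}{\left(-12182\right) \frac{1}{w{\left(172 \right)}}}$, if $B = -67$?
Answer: $- \frac{735}{12182} \approx -0.060335$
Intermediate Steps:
$w{\left(K \right)} = -469 + 7 K$ ($w{\left(K \right)} = 7 \left(-67 + K\right) = -469 + 7 K$)
$\frac{1}{\left(-12182\right) \frac{1}{w{\left(172 \right)}}} = \frac{1}{\left(-12182\right) \frac{1}{-469 + 7 \cdot 172}} = \frac{1}{\left(-12182\right) \frac{1}{-469 + 1204}} = \frac{1}{\left(-12182\right) \frac{1}{735}} = \frac{1}{- \frac{12182}{735}} = - \frac{735}{12182}$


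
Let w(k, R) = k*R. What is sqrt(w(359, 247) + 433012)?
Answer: 3*sqrt(57965) ≈ 722.28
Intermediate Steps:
w(k, R) = R*k
sqrt(w(359, 247) + 433012) = sqrt(247*359 + 433012) = sqrt(88673 + 433012) = sqrt(521685) = 3*sqrt(57965)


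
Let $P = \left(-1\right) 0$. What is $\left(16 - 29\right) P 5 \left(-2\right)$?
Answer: $0$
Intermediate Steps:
$P = 0$
$\left(16 - 29\right) P 5 \left(-2\right) = \left(16 - 29\right) 0 \cdot 5 \left(-2\right) = - 13 \cdot 0 \left(-2\right) = \left(-13\right) 0 = 0$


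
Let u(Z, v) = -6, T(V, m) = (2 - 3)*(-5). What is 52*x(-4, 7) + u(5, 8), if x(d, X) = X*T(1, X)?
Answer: 1814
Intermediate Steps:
T(V, m) = 5 (T(V, m) = -1*(-5) = 5)
x(d, X) = 5*X (x(d, X) = X*5 = 5*X)
52*x(-4, 7) + u(5, 8) = 52*(5*7) - 6 = 52*35 - 6 = 1820 - 6 = 1814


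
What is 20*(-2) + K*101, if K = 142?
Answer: 14302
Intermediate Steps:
20*(-2) + K*101 = 20*(-2) + 142*101 = -40 + 14342 = 14302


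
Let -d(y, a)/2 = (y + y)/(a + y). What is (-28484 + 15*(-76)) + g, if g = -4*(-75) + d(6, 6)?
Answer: -29326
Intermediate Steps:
d(y, a) = -4*y/(a + y) (d(y, a) = -2*(y + y)/(a + y) = -2*2*y/(a + y) = -4*y/(a + y))
g = 298 (g = -4*(-75) - 4*6/(6 + 6) = 300 - 4*6/12 = 300 - 4*6*1/12 = 300 - 2 = 298)
(-28484 + 15*(-76)) + g = (-28484 + 15*(-76)) + 298 = (-28484 - 1140) + 298 = -29624 + 298 = -29326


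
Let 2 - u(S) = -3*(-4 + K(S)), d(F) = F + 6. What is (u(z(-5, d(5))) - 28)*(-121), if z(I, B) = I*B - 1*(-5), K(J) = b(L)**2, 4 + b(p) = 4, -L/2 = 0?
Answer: 4598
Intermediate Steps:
L = 0 (L = -2*0 = 0)
b(p) = 0 (b(p) = -4 + 4 = 0)
K(J) = 0 (K(J) = 0**2 = 0)
d(F) = 6 + F
z(I, B) = 5 + B*I (z(I, B) = B*I + 5 = 5 + B*I)
u(S) = -10 (u(S) = 2 - (-3)*(-4 + 0) = 2 - (-3)*(-4) = 2 - 1*12 = 2 - 12 = -10)
(u(z(-5, d(5))) - 28)*(-121) = (-10 - 28)*(-121) = -38*(-121) = 4598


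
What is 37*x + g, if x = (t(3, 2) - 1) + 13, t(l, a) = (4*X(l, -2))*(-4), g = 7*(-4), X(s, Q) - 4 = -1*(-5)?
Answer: -4912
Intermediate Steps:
X(s, Q) = 9 (X(s, Q) = 4 - 1*(-5) = 4 + 5 = 9)
g = -28
t(l, a) = -144 (t(l, a) = (4*9)*(-4) = 36*(-4) = -144)
x = -132 (x = (-144 - 1) + 13 = -145 + 13 = -132)
37*x + g = 37*(-132) - 28 = -4884 - 28 = -4912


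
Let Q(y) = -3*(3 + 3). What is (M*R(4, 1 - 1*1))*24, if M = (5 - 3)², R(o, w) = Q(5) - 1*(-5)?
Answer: -1248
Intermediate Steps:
Q(y) = -18 (Q(y) = -3*6 = -18)
R(o, w) = -13 (R(o, w) = -18 - 1*(-5) = -18 + 5 = -13)
M = 4 (M = 2² = 4)
(M*R(4, 1 - 1*1))*24 = (4*(-13))*24 = -52*24 = -1248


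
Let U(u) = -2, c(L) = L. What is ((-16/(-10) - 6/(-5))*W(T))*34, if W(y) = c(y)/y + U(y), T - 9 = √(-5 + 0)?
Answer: -476/5 ≈ -95.200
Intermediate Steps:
T = 9 + I*√5 (T = 9 + √(-5 + 0) = 9 + √(-5) = 9 + I*√5 ≈ 9.0 + 2.2361*I)
W(y) = -1 (W(y) = y/y - 2 = 1 - 2 = -1)
((-16/(-10) - 6/(-5))*W(T))*34 = ((-16/(-10) - 6/(-5))*(-1))*34 = ((-16*(-⅒) - 6*(-⅕))*(-1))*34 = ((8/5 + 6/5)*(-1))*34 = ((14/5)*(-1))*34 = -14/5*34 = -476/5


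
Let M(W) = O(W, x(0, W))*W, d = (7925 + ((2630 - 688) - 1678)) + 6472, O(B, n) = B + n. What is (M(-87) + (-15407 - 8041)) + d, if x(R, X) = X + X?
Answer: 13920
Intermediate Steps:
x(R, X) = 2*X
d = 14661 (d = (7925 + (1942 - 1678)) + 6472 = (7925 + 264) + 6472 = 8189 + 6472 = 14661)
M(W) = 3*W**2 (M(W) = (W + 2*W)*W = (3*W)*W = 3*W**2)
(M(-87) + (-15407 - 8041)) + d = (3*(-87)**2 + (-15407 - 8041)) + 14661 = (3*7569 - 23448) + 14661 = (22707 - 23448) + 14661 = -741 + 14661 = 13920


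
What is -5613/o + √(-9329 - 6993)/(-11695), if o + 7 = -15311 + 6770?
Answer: 5613/8548 - I*√16322/11695 ≈ 0.65664 - 0.010924*I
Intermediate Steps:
o = -8548 (o = -7 + (-15311 + 6770) = -7 - 8541 = -8548)
-5613/o + √(-9329 - 6993)/(-11695) = -5613/(-8548) + √(-9329 - 6993)/(-11695) = -5613*(-1/8548) + √(-16322)*(-1/11695) = 5613/8548 + (I*√16322)*(-1/11695) = 5613/8548 - I*√16322/11695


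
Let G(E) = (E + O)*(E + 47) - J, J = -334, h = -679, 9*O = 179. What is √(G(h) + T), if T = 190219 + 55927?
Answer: 4*√372959/3 ≈ 814.27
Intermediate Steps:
O = 179/9 (O = (⅑)*179 = 179/9 ≈ 19.889)
T = 246146
G(E) = 334 + (47 + E)*(179/9 + E) (G(E) = (E + 179/9)*(E + 47) - 1*(-334) = (179/9 + E)*(47 + E) + 334 = (47 + E)*(179/9 + E) + 334 = 334 + (47 + E)*(179/9 + E))
√(G(h) + T) = √((11419/9 + (-679)² + (602/9)*(-679)) + 246146) = √((11419/9 + 461041 - 408758/9) + 246146) = √(3752030/9 + 246146) = √(5967344/9) = 4*√372959/3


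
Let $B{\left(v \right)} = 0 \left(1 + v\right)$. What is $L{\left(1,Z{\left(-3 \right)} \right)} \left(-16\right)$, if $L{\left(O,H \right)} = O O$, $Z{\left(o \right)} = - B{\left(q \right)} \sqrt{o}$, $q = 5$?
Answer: $-16$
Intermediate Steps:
$B{\left(v \right)} = 0$
$Z{\left(o \right)} = 0$ ($Z{\left(o \right)} = - 0 \sqrt{o} = \left(-1\right) 0 = 0$)
$L{\left(O,H \right)} = O^{2}$
$L{\left(1,Z{\left(-3 \right)} \right)} \left(-16\right) = 1^{2} \left(-16\right) = 1 \left(-16\right) = -16$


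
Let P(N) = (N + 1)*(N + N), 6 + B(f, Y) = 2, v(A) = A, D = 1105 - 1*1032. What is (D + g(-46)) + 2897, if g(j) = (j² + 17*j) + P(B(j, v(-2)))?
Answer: 4328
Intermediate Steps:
D = 73 (D = 1105 - 1032 = 73)
B(f, Y) = -4 (B(f, Y) = -6 + 2 = -4)
P(N) = 2*N*(1 + N) (P(N) = (1 + N)*(2*N) = 2*N*(1 + N))
g(j) = 24 + j² + 17*j (g(j) = (j² + 17*j) + 2*(-4)*(1 - 4) = (j² + 17*j) + 2*(-4)*(-3) = (j² + 17*j) + 24 = 24 + j² + 17*j)
(D + g(-46)) + 2897 = (73 + (24 + (-46)² + 17*(-46))) + 2897 = (73 + (24 + 2116 - 782)) + 2897 = (73 + 1358) + 2897 = 1431 + 2897 = 4328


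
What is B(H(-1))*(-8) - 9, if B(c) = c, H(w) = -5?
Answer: 31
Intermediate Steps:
B(H(-1))*(-8) - 9 = -5*(-8) - 9 = 40 - 9 = 31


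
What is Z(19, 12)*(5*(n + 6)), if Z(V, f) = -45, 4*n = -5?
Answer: -4275/4 ≈ -1068.8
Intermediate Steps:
n = -5/4 (n = (¼)*(-5) = -5/4 ≈ -1.2500)
Z(19, 12)*(5*(n + 6)) = -225*(-5/4 + 6) = -225*19/4 = -45*95/4 = -4275/4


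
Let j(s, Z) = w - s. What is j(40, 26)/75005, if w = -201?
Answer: -241/75005 ≈ -0.0032131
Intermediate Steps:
j(s, Z) = -201 - s
j(40, 26)/75005 = (-201 - 1*40)/75005 = (-201 - 40)*(1/75005) = -241*1/75005 = -241/75005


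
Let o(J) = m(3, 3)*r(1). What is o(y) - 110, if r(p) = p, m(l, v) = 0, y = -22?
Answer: -110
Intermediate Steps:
o(J) = 0 (o(J) = 0*1 = 0)
o(y) - 110 = 0 - 110 = -110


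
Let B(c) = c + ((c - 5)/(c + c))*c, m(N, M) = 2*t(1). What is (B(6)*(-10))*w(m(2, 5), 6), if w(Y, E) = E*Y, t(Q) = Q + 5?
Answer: -4680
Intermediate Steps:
t(Q) = 5 + Q
m(N, M) = 12 (m(N, M) = 2*(5 + 1) = 2*6 = 12)
B(c) = -5/2 + 3*c/2 (B(c) = c + ((-5 + c)/((2*c)))*c = c + ((-5 + c)*(1/(2*c)))*c = c + ((-5 + c)/(2*c))*c = c + (-5/2 + c/2) = -5/2 + 3*c/2)
(B(6)*(-10))*w(m(2, 5), 6) = ((-5/2 + (3/2)*6)*(-10))*(6*12) = ((-5/2 + 9)*(-10))*72 = ((13/2)*(-10))*72 = -65*72 = -4680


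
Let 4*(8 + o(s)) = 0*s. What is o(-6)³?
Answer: -512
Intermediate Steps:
o(s) = -8 (o(s) = -8 + (0*s)/4 = -8 + (¼)*0 = -8 + 0 = -8)
o(-6)³ = (-8)³ = -512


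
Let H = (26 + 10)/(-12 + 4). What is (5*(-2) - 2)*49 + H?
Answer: -1185/2 ≈ -592.50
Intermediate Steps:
H = -9/2 (H = 36/(-8) = 36*(-⅛) = -9/2 ≈ -4.5000)
(5*(-2) - 2)*49 + H = (5*(-2) - 2)*49 - 9/2 = (-10 - 2)*49 - 9/2 = -12*49 - 9/2 = -588 - 9/2 = -1185/2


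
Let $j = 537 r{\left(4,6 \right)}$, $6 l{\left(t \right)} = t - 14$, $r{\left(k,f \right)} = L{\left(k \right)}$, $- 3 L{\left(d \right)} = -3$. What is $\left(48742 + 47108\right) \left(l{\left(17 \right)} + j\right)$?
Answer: $51519375$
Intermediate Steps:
$L{\left(d \right)} = 1$ ($L{\left(d \right)} = \left(- \frac{1}{3}\right) \left(-3\right) = 1$)
$r{\left(k,f \right)} = 1$
$l{\left(t \right)} = - \frac{7}{3} + \frac{t}{6}$ ($l{\left(t \right)} = \frac{t - 14}{6} = \frac{-14 + t}{6} = - \frac{7}{3} + \frac{t}{6}$)
$j = 537$ ($j = 537 \cdot 1 = 537$)
$\left(48742 + 47108\right) \left(l{\left(17 \right)} + j\right) = \left(48742 + 47108\right) \left(\left(- \frac{7}{3} + \frac{1}{6} \cdot 17\right) + 537\right) = 95850 \left(\left(- \frac{7}{3} + \frac{17}{6}\right) + 537\right) = 95850 \left(\frac{1}{2} + 537\right) = 95850 \cdot \frac{1075}{2} = 51519375$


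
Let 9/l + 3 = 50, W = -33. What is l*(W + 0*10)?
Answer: -297/47 ≈ -6.3191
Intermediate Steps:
l = 9/47 (l = 9/(-3 + 50) = 9/47 ≈ 0.19149)
l*(W + 0*10) = 9*(-33 + 0*10)/47 = 9*(-33 + 0)/47 = (9/47)*(-33) = -297/47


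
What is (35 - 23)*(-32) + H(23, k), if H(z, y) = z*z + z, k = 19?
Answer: 168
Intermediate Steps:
H(z, y) = z + z**2 (H(z, y) = z**2 + z = z + z**2)
(35 - 23)*(-32) + H(23, k) = (35 - 23)*(-32) + 23*(1 + 23) = 12*(-32) + 23*24 = -384 + 552 = 168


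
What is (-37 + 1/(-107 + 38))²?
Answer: 6522916/4761 ≈ 1370.1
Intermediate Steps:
(-37 + 1/(-107 + 38))² = (-37 + 1/(-69))² = (-37 - 1/69)² = (-2554/69)² = 6522916/4761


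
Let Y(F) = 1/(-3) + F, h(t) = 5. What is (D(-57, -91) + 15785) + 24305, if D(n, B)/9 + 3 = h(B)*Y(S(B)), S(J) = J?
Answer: 35953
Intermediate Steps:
Y(F) = -⅓ + F
D(n, B) = -42 + 45*B (D(n, B) = -27 + 9*(5*(-⅓ + B)) = -27 + 9*(-5/3 + 5*B) = -27 + (-15 + 45*B) = -42 + 45*B)
(D(-57, -91) + 15785) + 24305 = ((-42 + 45*(-91)) + 15785) + 24305 = ((-42 - 4095) + 15785) + 24305 = (-4137 + 15785) + 24305 = 11648 + 24305 = 35953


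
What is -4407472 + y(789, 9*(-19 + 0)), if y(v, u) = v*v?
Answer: -3784951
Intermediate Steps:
y(v, u) = v²
-4407472 + y(789, 9*(-19 + 0)) = -4407472 + 789² = -4407472 + 622521 = -3784951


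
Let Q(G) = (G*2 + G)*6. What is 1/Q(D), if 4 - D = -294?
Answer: 1/5364 ≈ 0.00018643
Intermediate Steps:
D = 298 (D = 4 - 1*(-294) = 4 + 294 = 298)
Q(G) = 18*G (Q(G) = (2*G + G)*6 = (3*G)*6 = 18*G)
1/Q(D) = 1/(18*298) = 1/5364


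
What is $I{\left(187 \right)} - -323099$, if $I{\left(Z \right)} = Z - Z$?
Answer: $323099$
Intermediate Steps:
$I{\left(Z \right)} = 0$
$I{\left(187 \right)} - -323099 = 0 - -323099 = 0 + 323099 = 323099$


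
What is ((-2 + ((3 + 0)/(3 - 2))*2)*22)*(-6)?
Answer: -528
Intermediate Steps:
((-2 + ((3 + 0)/(3 - 2))*2)*22)*(-6) = ((-2 + (3/1)*2)*22)*(-6) = ((-2 + (3*1)*2)*22)*(-6) = ((-2 + 3*2)*22)*(-6) = ((-2 + 6)*22)*(-6) = (4*22)*(-6) = 88*(-6) = -528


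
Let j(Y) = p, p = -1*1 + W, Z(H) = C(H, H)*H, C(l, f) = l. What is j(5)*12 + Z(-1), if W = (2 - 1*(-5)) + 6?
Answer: 145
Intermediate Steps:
Z(H) = H² (Z(H) = H*H = H²)
W = 13 (W = (2 + 5) + 6 = 7 + 6 = 13)
p = 12 (p = -1*1 + 13 = -1 + 13 = 12)
j(Y) = 12
j(5)*12 + Z(-1) = 12*12 + (-1)² = 144 + 1 = 145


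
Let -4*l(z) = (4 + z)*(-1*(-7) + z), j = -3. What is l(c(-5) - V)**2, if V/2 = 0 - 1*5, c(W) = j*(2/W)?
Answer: 2989441/625 ≈ 4783.1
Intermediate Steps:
c(W) = -6/W
V = -10 (V = 2*(0 - 1*5) = 2*(0 - 5) = 2*(-5) = -10)
l(z) = -(4 + z)*(7 + z)/4 (l(z) = -(4 + z)*(-1*(-7) + z)/4 = -(4 + z)*(7 + z)/4)
l(c(-5) - V)**2 = (-7 - 11*(-6/(-5) - 1*(-10))/4 - (-6/(-5) - 1*(-10))**2/4)**2 = (-7 - 11*(-6*(-1/5) + 10)/4 - (-6*(-1/5) + 10)**2/4)**2 = (-7 - 11*(6/5 + 10)/4 - (6/5 + 10)**2/4)**2 = (-7 - 11/4*56/5 - (56/5)**2/4)**2 = (-7 - 154/5 - 1/4*3136/25)**2 = (-7 - 154/5 - 784/25)**2 = (-1729/25)**2 = 2989441/625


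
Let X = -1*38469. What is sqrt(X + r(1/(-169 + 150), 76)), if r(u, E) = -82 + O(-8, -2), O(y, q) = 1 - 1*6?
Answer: 18*I*sqrt(119) ≈ 196.36*I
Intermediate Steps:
O(y, q) = -5 (O(y, q) = 1 - 6 = -5)
r(u, E) = -87 (r(u, E) = -82 - 5 = -87)
X = -38469
sqrt(X + r(1/(-169 + 150), 76)) = sqrt(-38469 - 87) = sqrt(-38556) = 18*I*sqrt(119)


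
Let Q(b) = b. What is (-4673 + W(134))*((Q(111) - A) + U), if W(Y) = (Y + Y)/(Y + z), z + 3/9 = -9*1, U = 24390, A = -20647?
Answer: -39434475452/187 ≈ -2.1088e+8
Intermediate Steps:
z = -28/3 (z = -1/3 - 9*1 = -1/3 - 9 = -28/3 ≈ -9.3333)
W(Y) = 2*Y/(-28/3 + Y) (W(Y) = (Y + Y)/(Y - 28/3) = (2*Y)/(-28/3 + Y) = 2*Y/(-28/3 + Y))
(-4673 + W(134))*((Q(111) - A) + U) = (-4673 + 6*134/(-28 + 3*134))*((111 - 1*(-20647)) + 24390) = (-4673 + 6*134/(-28 + 402))*((111 + 20647) + 24390) = (-4673 + 6*134/374)*(20758 + 24390) = (-4673 + 6*134*(1/374))*45148 = (-4673 + 402/187)*45148 = -873449/187*45148 = -39434475452/187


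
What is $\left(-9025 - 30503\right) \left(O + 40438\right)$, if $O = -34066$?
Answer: $-251872416$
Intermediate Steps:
$\left(-9025 - 30503\right) \left(O + 40438\right) = \left(-9025 - 30503\right) \left(-34066 + 40438\right) = \left(-39528\right) 6372 = -251872416$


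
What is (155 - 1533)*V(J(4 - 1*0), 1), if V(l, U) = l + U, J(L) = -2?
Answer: 1378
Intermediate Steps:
V(l, U) = U + l
(155 - 1533)*V(J(4 - 1*0), 1) = (155 - 1533)*(1 - 2) = -1378*(-1) = 1378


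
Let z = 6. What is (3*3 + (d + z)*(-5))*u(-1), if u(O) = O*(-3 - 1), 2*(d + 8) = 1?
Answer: 66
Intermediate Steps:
d = -15/2 (d = -8 + (1/2)*1 = -8 + 1/2 = -15/2 ≈ -7.5000)
u(O) = -4*O (u(O) = O*(-4) = -4*O)
(3*3 + (d + z)*(-5))*u(-1) = (3*3 + (-15/2 + 6)*(-5))*(-4*(-1)) = (9 - 3/2*(-5))*4 = (9 + 15/2)*4 = (33/2)*4 = 66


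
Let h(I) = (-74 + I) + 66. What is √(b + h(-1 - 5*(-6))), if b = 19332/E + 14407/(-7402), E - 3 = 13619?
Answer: √1061943172664726/7202146 ≈ 4.5247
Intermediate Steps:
E = 13622 (E = 3 + 13619 = 13622)
h(I) = -8 + I
b = -26578345/50415022 (b = 19332/13622 + 14407/(-7402) = 19332*(1/13622) + 14407*(-1/7402) = 9666/6811 - 14407/7402 = -26578345/50415022 ≈ -0.52719)
√(b + h(-1 - 5*(-6))) = √(-26578345/50415022 + (-8 + (-1 - 5*(-6)))) = √(-26578345/50415022 + (-8 + (-1 + 30))) = √(-26578345/50415022 + (-8 + 29)) = √(-26578345/50415022 + 21) = √(1032137117/50415022) = √1061943172664726/7202146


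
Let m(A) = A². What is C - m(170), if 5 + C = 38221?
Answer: 9316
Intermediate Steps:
C = 38216 (C = -5 + 38221 = 38216)
C - m(170) = 38216 - 1*170² = 38216 - 1*28900 = 38216 - 28900 = 9316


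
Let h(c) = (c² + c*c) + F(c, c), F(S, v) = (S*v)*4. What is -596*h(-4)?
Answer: -57216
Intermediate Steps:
F(S, v) = 4*S*v
h(c) = 6*c² (h(c) = (c² + c*c) + 4*c*c = (c² + c²) + 4*c² = 2*c² + 4*c² = 6*c²)
-596*h(-4) = -3576*(-4)² = -3576*16 = -596*96 = -57216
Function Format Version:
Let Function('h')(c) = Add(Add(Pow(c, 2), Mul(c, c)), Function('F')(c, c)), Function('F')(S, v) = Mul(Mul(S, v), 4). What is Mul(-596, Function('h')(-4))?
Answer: -57216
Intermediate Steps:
Function('F')(S, v) = Mul(4, S, v)
Function('h')(c) = Mul(6, Pow(c, 2)) (Function('h')(c) = Add(Add(Pow(c, 2), Mul(c, c)), Mul(4, c, c)) = Add(Add(Pow(c, 2), Pow(c, 2)), Mul(4, Pow(c, 2))) = Add(Mul(2, Pow(c, 2)), Mul(4, Pow(c, 2))) = Mul(6, Pow(c, 2)))
Mul(-596, Function('h')(-4)) = Mul(-596, Mul(6, Pow(-4, 2))) = Mul(-596, Mul(6, 16)) = Mul(-596, 96) = -57216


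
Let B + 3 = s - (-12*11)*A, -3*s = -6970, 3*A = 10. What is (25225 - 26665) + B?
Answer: 3961/3 ≈ 1320.3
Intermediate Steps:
A = 10/3 (A = (⅓)*10 = 10/3 ≈ 3.3333)
s = 6970/3 (s = -⅓*(-6970) = 6970/3 ≈ 2323.3)
B = 8281/3 (B = -3 + (6970/3 - (-12*11)*10/3) = -3 + (6970/3 - (-132)*10/3) = -3 + (6970/3 - 1*(-440)) = -3 + (6970/3 + 440) = -3 + 8290/3 = 8281/3 ≈ 2760.3)
(25225 - 26665) + B = (25225 - 26665) + 8281/3 = -1440 + 8281/3 = 3961/3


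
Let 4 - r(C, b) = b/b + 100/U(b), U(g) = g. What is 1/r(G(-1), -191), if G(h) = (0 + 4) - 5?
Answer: 191/673 ≈ 0.28380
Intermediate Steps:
G(h) = -1 (G(h) = 4 - 5 = -1)
r(C, b) = 3 - 100/b (r(C, b) = 4 - (b/b + 100/b) = 4 - (1 + 100/b) = 4 + (-1 - 100/b) = 3 - 100/b)
1/r(G(-1), -191) = 1/(3 - 100/(-191)) = 1/(3 - 100*(-1/191)) = 1/(3 + 100/191) = 1/(673/191) = 191/673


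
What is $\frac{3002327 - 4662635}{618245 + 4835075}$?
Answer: $- \frac{415077}{1363330} \approx -0.30446$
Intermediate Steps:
$\frac{3002327 - 4662635}{618245 + 4835075} = - \frac{1660308}{5453320} = \left(-1660308\right) \frac{1}{5453320} = - \frac{415077}{1363330}$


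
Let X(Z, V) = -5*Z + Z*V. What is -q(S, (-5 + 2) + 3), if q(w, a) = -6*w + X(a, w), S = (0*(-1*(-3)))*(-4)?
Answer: 0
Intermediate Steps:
X(Z, V) = -5*Z + V*Z
S = 0 (S = (0*3)*(-4) = 0*(-4) = 0)
q(w, a) = -6*w + a*(-5 + w)
-q(S, (-5 + 2) + 3) = -(-6*0 + ((-5 + 2) + 3)*(-5 + 0)) = -(0 + (-3 + 3)*(-5)) = -(0 + 0*(-5)) = -(0 + 0) = -1*0 = 0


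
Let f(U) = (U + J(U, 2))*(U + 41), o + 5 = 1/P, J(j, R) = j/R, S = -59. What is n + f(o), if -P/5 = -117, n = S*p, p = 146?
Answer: -1013433232/114075 ≈ -8883.9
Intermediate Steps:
n = -8614 (n = -59*146 = -8614)
P = 585 (P = -5*(-117) = 585)
o = -2924/585 (o = -5 + 1/585 = -2924/585 ≈ -4.9983)
f(U) = 3*U*(41 + U)/2 (f(U) = (U + U/2)*(U + 41) = (U + U*(½))*(41 + U) = (U + U/2)*(41 + U) = (3*U/2)*(41 + U) = 3*U*(41 + U)/2)
n + f(o) = -8614 + (3/2)*(-2924/585)*(41 - 2924/585) = -8614 + (3/2)*(-2924/585)*(21061/585) = -8614 - 30791182/114075 = -1013433232/114075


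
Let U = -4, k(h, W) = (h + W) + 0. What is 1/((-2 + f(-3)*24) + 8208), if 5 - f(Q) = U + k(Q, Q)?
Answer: 1/8566 ≈ 0.00011674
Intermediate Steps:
k(h, W) = W + h (k(h, W) = (W + h) + 0 = W + h)
f(Q) = 9 - 2*Q (f(Q) = 5 - (-4 + (Q + Q)) = 5 - (-4 + 2*Q) = 5 + (4 - 2*Q) = 9 - 2*Q)
1/((-2 + f(-3)*24) + 8208) = 1/((-2 + (9 - 2*(-3))*24) + 8208) = 1/((-2 + (9 + 6)*24) + 8208) = 1/((-2 + 15*24) + 8208) = 1/((-2 + 360) + 8208) = 1/(358 + 8208) = 1/8566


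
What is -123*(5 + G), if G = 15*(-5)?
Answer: 8610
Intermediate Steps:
G = -75
-123*(5 + G) = -123*(5 - 75) = -123*(-70) = 8610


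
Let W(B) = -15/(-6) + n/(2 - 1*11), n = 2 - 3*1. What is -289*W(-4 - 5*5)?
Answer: -13583/18 ≈ -754.61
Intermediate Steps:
n = -1 (n = 2 - 3 = -1)
W(B) = 47/18 (W(B) = -15/(-6) - 1/(2 - 1*11) = -15*(-⅙) - 1/(2 - 11) = 5/2 - 1/(-9) = 5/2 - 1*(-⅑) = 5/2 + ⅑ = 47/18)
-289*W(-4 - 5*5) = -289*47/18 = -13583/18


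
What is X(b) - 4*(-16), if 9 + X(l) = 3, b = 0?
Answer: 58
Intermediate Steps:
X(l) = -6 (X(l) = -9 + 3 = -6)
X(b) - 4*(-16) = -6 - 4*(-16) = -6 + 64 = 58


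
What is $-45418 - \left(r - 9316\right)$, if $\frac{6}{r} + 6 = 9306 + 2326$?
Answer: $- \frac{209860929}{5813} \approx -36102.0$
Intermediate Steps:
$r = \frac{3}{5813}$ ($r = \frac{6}{-6 + \left(9306 + 2326\right)} = \frac{6}{-6 + 11632} = \frac{6}{11626} = 6 \cdot \frac{1}{11626} = \frac{3}{5813} \approx 0.00051608$)
$-45418 - \left(r - 9316\right) = -45418 - \left(\frac{3}{5813} - 9316\right) = -45418 - - \frac{54153905}{5813} = -45418 + \frac{54153905}{5813} = - \frac{209860929}{5813}$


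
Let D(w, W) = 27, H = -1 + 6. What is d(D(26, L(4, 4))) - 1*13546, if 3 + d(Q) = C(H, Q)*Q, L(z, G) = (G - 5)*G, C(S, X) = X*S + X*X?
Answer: 9779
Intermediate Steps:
H = 5
C(S, X) = X² + S*X (C(S, X) = S*X + X² = X² + S*X)
L(z, G) = G*(-5 + G) (L(z, G) = (-5 + G)*G = G*(-5 + G))
d(Q) = -3 + Q²*(5 + Q) (d(Q) = -3 + (Q*(5 + Q))*Q = -3 + Q²*(5 + Q))
d(D(26, L(4, 4))) - 1*13546 = (-3 + 27²*(5 + 27)) - 1*13546 = (-3 + 729*32) - 13546 = (-3 + 23328) - 13546 = 23325 - 13546 = 9779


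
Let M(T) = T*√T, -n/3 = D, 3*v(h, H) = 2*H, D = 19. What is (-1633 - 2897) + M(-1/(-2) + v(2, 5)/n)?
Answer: -4530 + 151*√5738/38988 ≈ -4529.7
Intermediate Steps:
v(h, H) = 2*H/3 (v(h, H) = (2*H)/3 = 2*H/3)
n = -57 (n = -3*19 = -57)
M(T) = T^(3/2)
(-1633 - 2897) + M(-1/(-2) + v(2, 5)/n) = (-1633 - 2897) + (-1/(-2) + ((⅔)*5)/(-57))^(3/2) = -4530 + (-1*(-½) + (10/3)*(-1/57))^(3/2) = -4530 + (½ - 10/171)^(3/2) = -4530 + (151/342)^(3/2) = -4530 + 151*√5738/38988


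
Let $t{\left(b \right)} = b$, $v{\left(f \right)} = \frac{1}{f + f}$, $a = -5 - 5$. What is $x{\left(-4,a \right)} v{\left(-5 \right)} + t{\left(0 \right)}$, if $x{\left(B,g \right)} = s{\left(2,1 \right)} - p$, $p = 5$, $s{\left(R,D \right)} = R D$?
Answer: $\frac{3}{10} \approx 0.3$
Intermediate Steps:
$a = -10$ ($a = -5 - 5 = -10$)
$s{\left(R,D \right)} = D R$
$v{\left(f \right)} = \frac{1}{2 f}$
$x{\left(B,g \right)} = -3$ ($x{\left(B,g \right)} = 1 \cdot 2 - 5 = 2 - 5 = -3$)
$x{\left(-4,a \right)} v{\left(-5 \right)} + t{\left(0 \right)} = - 3 \frac{1}{2 \left(-5\right)} + 0 = - 3 \cdot \frac{1}{2} \left(- \frac{1}{5}\right) + 0 = \left(-3\right) \left(- \frac{1}{10}\right) + 0 = \frac{3}{10} + 0 = \frac{3}{10}$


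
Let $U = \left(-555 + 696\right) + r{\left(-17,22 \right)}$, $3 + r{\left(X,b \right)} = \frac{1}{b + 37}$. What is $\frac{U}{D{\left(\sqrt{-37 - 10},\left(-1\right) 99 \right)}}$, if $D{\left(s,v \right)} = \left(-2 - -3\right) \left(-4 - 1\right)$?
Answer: $- \frac{8143}{295} \approx -27.603$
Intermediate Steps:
$r{\left(X,b \right)} = -3 + \frac{1}{37 + b}$ ($r{\left(X,b \right)} = -3 + \frac{1}{b + 37} = -3 + \frac{1}{37 + b}$)
$D{\left(s,v \right)} = -5$ ($D{\left(s,v \right)} = \left(-2 + 3\right) \left(-5\right) = 1 \left(-5\right) = -5$)
$U = \frac{8143}{59}$ ($U = \left(-555 + 696\right) + \frac{-110 - 66}{37 + 22} = 141 + \frac{-110 - 66}{59} = 141 + \frac{1}{59} \left(-176\right) = 141 - \frac{176}{59} = \frac{8143}{59} \approx 138.02$)
$\frac{U}{D{\left(\sqrt{-37 - 10},\left(-1\right) 99 \right)}} = \frac{8143}{59 \left(-5\right)} = \frac{8143}{59} \left(- \frac{1}{5}\right) = - \frac{8143}{295}$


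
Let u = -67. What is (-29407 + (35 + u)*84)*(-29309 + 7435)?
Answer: 702046030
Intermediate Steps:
(-29407 + (35 + u)*84)*(-29309 + 7435) = (-29407 + (35 - 67)*84)*(-29309 + 7435) = (-29407 - 32*84)*(-21874) = (-29407 - 2688)*(-21874) = -32095*(-21874) = 702046030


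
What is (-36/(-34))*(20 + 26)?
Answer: 828/17 ≈ 48.706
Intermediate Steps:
(-36/(-34))*(20 + 26) = -36*(-1/34)*46 = (18/17)*46 = 828/17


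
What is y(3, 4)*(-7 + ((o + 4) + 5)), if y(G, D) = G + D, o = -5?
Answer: -21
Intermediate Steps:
y(G, D) = D + G
y(3, 4)*(-7 + ((o + 4) + 5)) = (4 + 3)*(-7 + ((-5 + 4) + 5)) = 7*(-7 + (-1 + 5)) = 7*(-7 + 4) = 7*(-3) = -21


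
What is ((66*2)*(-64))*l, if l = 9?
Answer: -76032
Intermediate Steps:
((66*2)*(-64))*l = ((66*2)*(-64))*9 = (132*(-64))*9 = -8448*9 = -76032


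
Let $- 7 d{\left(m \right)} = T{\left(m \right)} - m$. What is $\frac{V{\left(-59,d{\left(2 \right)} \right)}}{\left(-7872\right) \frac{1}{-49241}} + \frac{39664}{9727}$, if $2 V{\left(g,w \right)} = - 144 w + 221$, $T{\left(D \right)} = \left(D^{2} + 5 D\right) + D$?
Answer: $\frac{5961433619}{3735168} \approx 1596.0$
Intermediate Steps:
$T{\left(D \right)} = D^{2} + 6 D$
$d{\left(m \right)} = \frac{m}{7} - \frac{m \left(6 + m\right)}{7}$ ($d{\left(m \right)} = - \frac{m \left(6 + m\right) - m}{7} = - \frac{- m + m \left(6 + m\right)}{7} = \frac{m}{7} - \frac{m \left(6 + m\right)}{7}$)
$V{\left(g,w \right)} = \frac{221}{2} - 72 w$ ($V{\left(g,w \right)} = \frac{- 144 w + 221}{2} = \frac{221 - 144 w}{2} = \frac{221}{2} - 72 w$)
$\frac{V{\left(-59,d{\left(2 \right)} \right)}}{\left(-7872\right) \frac{1}{-49241}} + \frac{39664}{9727} = \frac{\frac{221}{2} - 72 \cdot \frac{1}{7} \cdot 2 \left(-5 - 2\right)}{\left(-7872\right) \frac{1}{-49241}} + \frac{39664}{9727} = \frac{\frac{221}{2} - 72 \cdot \frac{1}{7} \cdot 2 \left(-5 - 2\right)}{\left(-7872\right) \left(- \frac{1}{49241}\right)} + 39664 \cdot \frac{1}{9727} = \frac{\frac{221}{2} - 72 \cdot \frac{1}{7} \cdot 2 \left(-7\right)}{\frac{192}{1201}} + \frac{39664}{9727} = \left(\frac{221}{2} - -144\right) \frac{1201}{192} + \frac{39664}{9727} = \left(\frac{221}{2} + 144\right) \frac{1201}{192} + \frac{39664}{9727} = \frac{509}{2} \cdot \frac{1201}{192} + \frac{39664}{9727} = \frac{611309}{384} + \frac{39664}{9727} = \frac{5961433619}{3735168}$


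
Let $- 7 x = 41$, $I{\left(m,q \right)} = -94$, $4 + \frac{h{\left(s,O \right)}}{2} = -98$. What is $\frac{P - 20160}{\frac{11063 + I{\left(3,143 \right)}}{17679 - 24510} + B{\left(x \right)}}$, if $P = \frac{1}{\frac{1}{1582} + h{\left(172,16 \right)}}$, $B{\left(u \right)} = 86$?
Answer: $- \frac{1201181114826}{5028409387} \approx -238.88$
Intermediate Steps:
$h{\left(s,O \right)} = -204$ ($h{\left(s,O \right)} = -8 + 2 \left(-98\right) = -8 - 196 = -204$)
$x = - \frac{41}{7}$ ($x = \left(- \frac{1}{7}\right) 41 = - \frac{41}{7} \approx -5.8571$)
$P = - \frac{1582}{322727}$ ($P = \frac{1}{\frac{1}{1582} - 204} = \frac{1}{- \frac{322727}{1582}} = - \frac{1582}{322727} \approx -0.004902$)
$\frac{P - 20160}{\frac{11063 + I{\left(3,143 \right)}}{17679 - 24510} + B{\left(x \right)}} = \frac{- \frac{1582}{322727} - 20160}{\frac{11063 - 94}{17679 - 24510} + 86} = - \frac{6506177902}{322727 \left(\frac{10969}{-6831} + 86\right)} = - \frac{6506177902}{322727 \left(10969 \left(- \frac{1}{6831}\right) + 86\right)} = - \frac{6506177902}{322727 \left(- \frac{10969}{6831} + 86\right)} = - \frac{6506177902}{322727 \cdot \frac{576497}{6831}} = \left(- \frac{6506177902}{322727}\right) \frac{6831}{576497} = - \frac{1201181114826}{5028409387}$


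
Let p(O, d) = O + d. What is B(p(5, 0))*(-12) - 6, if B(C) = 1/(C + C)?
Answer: -36/5 ≈ -7.2000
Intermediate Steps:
B(C) = 1/(2*C)
B(p(5, 0))*(-12) - 6 = (1/(2*(5 + 0)))*(-12) - 6 = ((1/2)/5)*(-12) - 6 = ((1/2)*(1/5))*(-12) - 6 = (1/10)*(-12) - 6 = -6/5 - 6 = -36/5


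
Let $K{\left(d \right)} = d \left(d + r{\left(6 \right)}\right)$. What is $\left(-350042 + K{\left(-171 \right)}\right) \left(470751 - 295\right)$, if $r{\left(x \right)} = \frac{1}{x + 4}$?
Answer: $- \frac{754654000268}{5} \approx -1.5093 \cdot 10^{11}$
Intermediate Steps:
$r{\left(x \right)} = \frac{1}{4 + x}$
$K{\left(d \right)} = d \left(\frac{1}{10} + d\right)$ ($K{\left(d \right)} = d \left(d + \frac{1}{4 + 6}\right) = d \left(d + \frac{1}{10}\right) = d \left(\frac{1}{10} + d\right)$)
$\left(-350042 + K{\left(-171 \right)}\right) \left(470751 - 295\right) = \left(-350042 - 171 \left(\frac{1}{10} - 171\right)\right) \left(470751 - 295\right) = \left(-350042 - - \frac{292239}{10}\right) 470456 = \left(-350042 + \frac{292239}{10}\right) 470456 = \left(- \frac{3208181}{10}\right) 470456 = - \frac{754654000268}{5}$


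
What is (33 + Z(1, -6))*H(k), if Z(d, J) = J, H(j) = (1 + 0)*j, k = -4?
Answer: -108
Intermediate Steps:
H(j) = j (H(j) = 1*j = j)
(33 + Z(1, -6))*H(k) = (33 - 6)*(-4) = 27*(-4) = -108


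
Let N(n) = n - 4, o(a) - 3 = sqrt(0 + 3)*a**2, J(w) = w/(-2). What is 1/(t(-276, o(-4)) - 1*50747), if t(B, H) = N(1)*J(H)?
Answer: -202970/10299198313 - 96*sqrt(3)/10299198313 ≈ -1.9723e-5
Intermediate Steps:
J(w) = -w/2 (J(w) = w*(-1/2) = -w/2)
o(a) = 3 + sqrt(3)*a**2 (o(a) = 3 + sqrt(0 + 3)*a**2 = 3 + sqrt(3)*a**2)
N(n) = -4 + n
t(B, H) = 3*H/2 (t(B, H) = (-4 + 1)*(-H/2) = -(-3)*H/2 = 3*H/2)
1/(t(-276, o(-4)) - 1*50747) = 1/(3*(3 + sqrt(3)*(-4)**2)/2 - 1*50747) = 1/(3*(3 + sqrt(3)*16)/2 - 50747) = 1/(3*(3 + 16*sqrt(3))/2 - 50747) = 1/((9/2 + 24*sqrt(3)) - 50747) = 1/(-101485/2 + 24*sqrt(3))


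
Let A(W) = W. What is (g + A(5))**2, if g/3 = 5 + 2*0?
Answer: 400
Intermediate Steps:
g = 15 (g = 3*(5 + 2*0) = 3*(5 + 0) = 3*5 = 15)
(g + A(5))**2 = (15 + 5)**2 = 20**2 = 400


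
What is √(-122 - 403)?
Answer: 5*I*√21 ≈ 22.913*I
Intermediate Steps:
√(-122 - 403) = √(-525) = 5*I*√21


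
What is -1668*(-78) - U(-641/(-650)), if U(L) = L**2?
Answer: 54968529119/422500 ≈ 1.3010e+5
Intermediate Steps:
-1668*(-78) - U(-641/(-650)) = -1668*(-78) - (-641/(-650))**2 = 130104 - (-641*(-1/650))**2 = 130104 - (641/650)**2 = 130104 - 1*410881/422500 = 130104 - 410881/422500 = 54968529119/422500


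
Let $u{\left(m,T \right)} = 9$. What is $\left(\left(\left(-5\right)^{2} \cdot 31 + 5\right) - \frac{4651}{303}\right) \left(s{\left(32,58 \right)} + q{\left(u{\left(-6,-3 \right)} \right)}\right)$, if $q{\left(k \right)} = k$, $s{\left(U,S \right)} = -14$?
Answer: $- \frac{1158445}{303} \approx -3823.3$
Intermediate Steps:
$\left(\left(\left(-5\right)^{2} \cdot 31 + 5\right) - \frac{4651}{303}\right) \left(s{\left(32,58 \right)} + q{\left(u{\left(-6,-3 \right)} \right)}\right) = \left(\left(\left(-5\right)^{2} \cdot 31 + 5\right) - \frac{4651}{303}\right) \left(-14 + 9\right) = \left(\left(25 \cdot 31 + 5\right) - \frac{4651}{303}\right) \left(-5\right) = \left(\left(775 + 5\right) - \frac{4651}{303}\right) \left(-5\right) = \left(780 - \frac{4651}{303}\right) \left(-5\right) = \frac{231689}{303} \left(-5\right) = - \frac{1158445}{303}$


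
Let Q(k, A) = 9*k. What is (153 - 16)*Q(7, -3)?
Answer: 8631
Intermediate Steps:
(153 - 16)*Q(7, -3) = (153 - 16)*(9*7) = 137*63 = 8631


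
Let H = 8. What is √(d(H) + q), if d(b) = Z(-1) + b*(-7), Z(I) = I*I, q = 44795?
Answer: 2*√11185 ≈ 211.52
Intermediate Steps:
Z(I) = I²
d(b) = 1 - 7*b (d(b) = (-1)² + b*(-7) = 1 - 7*b)
√(d(H) + q) = √((1 - 7*8) + 44795) = √((1 - 56) + 44795) = √(-55 + 44795) = √44740 = 2*√11185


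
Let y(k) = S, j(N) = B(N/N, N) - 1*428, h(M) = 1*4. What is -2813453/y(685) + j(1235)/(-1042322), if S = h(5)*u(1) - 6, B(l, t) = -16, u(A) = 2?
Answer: -1466261978489/1042322 ≈ -1.4067e+6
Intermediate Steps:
h(M) = 4
j(N) = -444 (j(N) = -16 - 1*428 = -16 - 428 = -444)
S = 2 (S = 4*2 - 6 = 8 - 6 = 2)
y(k) = 2
-2813453/y(685) + j(1235)/(-1042322) = -2813453/2 - 444/(-1042322) = -2813453*½ - 444*(-1/1042322) = -2813453/2 + 222/521161 = -1466261978489/1042322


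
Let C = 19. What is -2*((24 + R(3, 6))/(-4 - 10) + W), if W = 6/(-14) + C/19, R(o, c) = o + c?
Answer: 25/7 ≈ 3.5714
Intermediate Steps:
R(o, c) = c + o
W = 4/7 (W = 6/(-14) + 19/19 = 6*(-1/14) + 19*(1/19) = -3/7 + 1 = 4/7 ≈ 0.57143)
-2*((24 + R(3, 6))/(-4 - 10) + W) = -2*((24 + (6 + 3))/(-4 - 10) + 4/7) = -2*((24 + 9)/(-14) + 4/7) = -2*(33*(-1/14) + 4/7) = -2*(-33/14 + 4/7) = -2*(-25/14) = 25/7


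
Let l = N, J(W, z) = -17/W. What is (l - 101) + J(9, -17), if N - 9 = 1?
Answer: -836/9 ≈ -92.889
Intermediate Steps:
N = 10 (N = 9 + 1 = 10)
l = 10
(l - 101) + J(9, -17) = (10 - 101) - 17/9 = -91 - 17*⅑ = -91 - 17/9 = -836/9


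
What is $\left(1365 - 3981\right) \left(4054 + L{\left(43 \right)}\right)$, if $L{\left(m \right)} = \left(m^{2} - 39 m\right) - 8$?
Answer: $-11034288$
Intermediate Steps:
$L{\left(m \right)} = -8 + m^{2} - 39 m$ ($L{\left(m \right)} = \left(m^{2} - 39 m\right) - 8 = -8 + m^{2} - 39 m$)
$\left(1365 - 3981\right) \left(4054 + L{\left(43 \right)}\right) = \left(1365 - 3981\right) \left(4054 - \left(1685 - 1849\right)\right) = - 2616 \left(4054 - -164\right) = - 2616 \left(4054 + 164\right) = \left(-2616\right) 4218 = -11034288$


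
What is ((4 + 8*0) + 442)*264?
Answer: 117744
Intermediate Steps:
((4 + 8*0) + 442)*264 = ((4 + 0) + 442)*264 = (4 + 442)*264 = 446*264 = 117744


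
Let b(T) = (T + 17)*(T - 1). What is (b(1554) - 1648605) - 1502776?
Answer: -711618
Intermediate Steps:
b(T) = (-1 + T)*(17 + T) (b(T) = (17 + T)*(-1 + T) = (-1 + T)*(17 + T))
(b(1554) - 1648605) - 1502776 = ((-17 + 1554**2 + 16*1554) - 1648605) - 1502776 = ((-17 + 2414916 + 24864) - 1648605) - 1502776 = (2439763 - 1648605) - 1502776 = 791158 - 1502776 = -711618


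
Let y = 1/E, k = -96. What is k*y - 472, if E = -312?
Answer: -6132/13 ≈ -471.69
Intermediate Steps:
y = -1/312 (y = 1/(-312) = -1/312 ≈ -0.0032051)
k*y - 472 = -96*(-1/312) - 472 = 4/13 - 472 = -6132/13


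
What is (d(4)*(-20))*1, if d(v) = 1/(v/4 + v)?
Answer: -4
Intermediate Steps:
d(v) = 4/(5*v) (d(v) = 1/(v*(¼) + v) = 1/(v/4 + v) = 1/(5*v/4) = 4/(5*v))
(d(4)*(-20))*1 = (((⅘)/4)*(-20))*1 = (((⅘)*(¼))*(-20))*1 = ((⅕)*(-20))*1 = -4*1 = -4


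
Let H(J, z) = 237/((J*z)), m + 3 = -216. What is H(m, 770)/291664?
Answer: -79/16394433440 ≈ -4.8187e-9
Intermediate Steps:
m = -219 (m = -3 - 216 = -219)
H(J, z) = 237/(J*z) (H(J, z) = 237*(1/(J*z)) = 237/(J*z))
H(m, 770)/291664 = (237/(-219*770))/291664 = (237*(-1/219)*(1/770))*(1/291664) = -79/56210*1/291664 = -79/16394433440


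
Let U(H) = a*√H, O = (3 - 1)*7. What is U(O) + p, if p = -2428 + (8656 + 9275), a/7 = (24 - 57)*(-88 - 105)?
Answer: 15503 + 44583*√14 ≈ 1.8232e+5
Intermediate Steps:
O = 14 (O = 2*7 = 14)
a = 44583 (a = 7*((24 - 57)*(-88 - 105)) = 7*(-33*(-193)) = 7*6369 = 44583)
p = 15503 (p = -2428 + 17931 = 15503)
U(H) = 44583*√H
U(O) + p = 44583*√14 + 15503 = 15503 + 44583*√14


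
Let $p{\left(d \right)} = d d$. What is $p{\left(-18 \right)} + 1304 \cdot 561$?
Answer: $731868$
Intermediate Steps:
$p{\left(d \right)} = d^{2}$
$p{\left(-18 \right)} + 1304 \cdot 561 = \left(-18\right)^{2} + 1304 \cdot 561 = 324 + 731544 = 731868$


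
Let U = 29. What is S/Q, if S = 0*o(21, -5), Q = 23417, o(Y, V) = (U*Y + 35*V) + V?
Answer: 0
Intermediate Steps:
o(Y, V) = 29*Y + 36*V (o(Y, V) = (29*Y + 35*V) + V = 29*Y + 36*V)
S = 0 (S = 0*(29*21 + 36*(-5)) = 0*(609 - 180) = 0*429 = 0)
S/Q = 0/23417 = 0*(1/23417) = 0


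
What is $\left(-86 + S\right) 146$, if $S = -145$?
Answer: $-33726$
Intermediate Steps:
$\left(-86 + S\right) 146 = \left(-86 - 145\right) 146 = \left(-231\right) 146 = -33726$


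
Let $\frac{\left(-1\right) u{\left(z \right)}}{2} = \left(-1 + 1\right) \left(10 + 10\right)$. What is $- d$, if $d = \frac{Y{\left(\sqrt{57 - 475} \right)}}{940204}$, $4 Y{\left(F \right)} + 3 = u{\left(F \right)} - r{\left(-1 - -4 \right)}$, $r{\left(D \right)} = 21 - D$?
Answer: $\frac{21}{3760816} \approx 5.5839 \cdot 10^{-6}$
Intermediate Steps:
$u{\left(z \right)} = 0$ ($u{\left(z \right)} = - 2 \left(-1 + 1\right) \left(10 + 10\right) = - 2 \cdot 0 \cdot 20 = \left(-2\right) 0 = 0$)
$Y{\left(F \right)} = - \frac{21}{4}$ ($Y{\left(F \right)} = - \frac{3}{4} + \frac{0 - \left(21 - \left(-1 - -4\right)\right)}{4} = - \frac{3}{4} + \frac{0 - \left(21 - \left(-1 + 4\right)\right)}{4} = - \frac{3}{4} + \frac{0 - \left(21 - 3\right)}{4} = - \frac{3}{4} + \frac{0 - 18}{4} = - \frac{3}{4} + \frac{1}{4} \left(-18\right) = - \frac{3}{4} - \frac{9}{2} = - \frac{21}{4}$)
$d = - \frac{21}{3760816}$ ($d = - \frac{21}{4 \cdot 940204} = \left(- \frac{21}{4}\right) \frac{1}{940204} = - \frac{21}{3760816} \approx -5.5839 \cdot 10^{-6}$)
$- d = \left(-1\right) \left(- \frac{21}{3760816}\right) = \frac{21}{3760816}$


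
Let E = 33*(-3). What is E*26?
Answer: -2574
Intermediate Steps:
E = -99
E*26 = -99*26 = -2574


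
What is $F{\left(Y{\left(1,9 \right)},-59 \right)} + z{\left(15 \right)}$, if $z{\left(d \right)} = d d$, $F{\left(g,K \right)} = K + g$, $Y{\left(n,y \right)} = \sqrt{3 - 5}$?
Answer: $166 + i \sqrt{2} \approx 166.0 + 1.4142 i$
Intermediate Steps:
$Y{\left(n,y \right)} = i \sqrt{2}$ ($Y{\left(n,y \right)} = \sqrt{-2} = i \sqrt{2}$)
$z{\left(d \right)} = d^{2}$
$F{\left(Y{\left(1,9 \right)},-59 \right)} + z{\left(15 \right)} = \left(-59 + i \sqrt{2}\right) + 15^{2} = \left(-59 + i \sqrt{2}\right) + 225 = 166 + i \sqrt{2}$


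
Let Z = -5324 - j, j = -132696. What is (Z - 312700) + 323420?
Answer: 138092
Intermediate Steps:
Z = 127372 (Z = -5324 - 1*(-132696) = -5324 + 132696 = 127372)
(Z - 312700) + 323420 = (127372 - 312700) + 323420 = -185328 + 323420 = 138092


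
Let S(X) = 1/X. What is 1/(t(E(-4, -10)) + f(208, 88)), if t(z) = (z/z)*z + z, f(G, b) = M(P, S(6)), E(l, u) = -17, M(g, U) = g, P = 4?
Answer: -1/30 ≈ -0.033333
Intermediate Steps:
S(X) = 1/X
f(G, b) = 4
t(z) = 2*z (t(z) = 1*z + z = z + z = 2*z)
1/(t(E(-4, -10)) + f(208, 88)) = 1/(2*(-17) + 4) = 1/(-34 + 4) = 1/(-30) = -1/30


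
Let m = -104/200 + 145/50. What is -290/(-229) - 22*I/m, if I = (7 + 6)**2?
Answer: -42536590/27251 ≈ -1560.9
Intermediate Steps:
I = 169 (I = 13**2 = 169)
m = 119/50 (m = -104*1/200 + 145*(1/50) = -13/25 + 29/10 = 119/50 ≈ 2.3800)
-290/(-229) - 22*I/m = -290/(-229) - 22/((119/50)/169) = -290*(-1/229) - 22/((119/50)*(1/169)) = 290/229 - 22/119/8450 = 290/229 - 22*8450/119 = 290/229 - 185900/119 = -42536590/27251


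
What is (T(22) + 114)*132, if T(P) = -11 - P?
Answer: 10692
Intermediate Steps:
(T(22) + 114)*132 = ((-11 - 1*22) + 114)*132 = ((-11 - 22) + 114)*132 = (-33 + 114)*132 = 81*132 = 10692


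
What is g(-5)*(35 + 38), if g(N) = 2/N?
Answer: -146/5 ≈ -29.200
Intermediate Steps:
g(-5)*(35 + 38) = (2/(-5))*(35 + 38) = (2*(-1/5))*73 = -2/5*73 = -146/5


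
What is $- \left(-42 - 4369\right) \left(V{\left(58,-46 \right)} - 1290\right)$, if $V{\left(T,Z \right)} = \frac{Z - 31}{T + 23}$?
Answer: $- \frac{461245037}{81} \approx -5.6944 \cdot 10^{6}$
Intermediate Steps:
$V{\left(T,Z \right)} = \frac{-31 + Z}{23 + T}$
$- \left(-42 - 4369\right) \left(V{\left(58,-46 \right)} - 1290\right) = - \left(-42 - 4369\right) \left(\frac{-31 - 46}{23 + 58} - 1290\right) = - \left(-4411\right) \left(\frac{1}{81} \left(-77\right) - 1290\right) = - \left(-4411\right) \left(- \frac{77}{81} - 1290\right) = - \frac{\left(-4411\right) \left(-104567\right)}{81} = \left(-1\right) \frac{461245037}{81} = - \frac{461245037}{81}$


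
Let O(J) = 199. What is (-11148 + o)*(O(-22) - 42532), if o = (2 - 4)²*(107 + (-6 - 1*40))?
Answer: 461599032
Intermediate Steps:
o = 244 (o = (-2)²*(107 + (-6 - 40)) = 4*(107 - 46) = 4*61 = 244)
(-11148 + o)*(O(-22) - 42532) = (-11148 + 244)*(199 - 42532) = -10904*(-42333) = 461599032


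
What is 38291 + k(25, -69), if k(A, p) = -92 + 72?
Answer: 38271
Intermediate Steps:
k(A, p) = -20
38291 + k(25, -69) = 38291 - 20 = 38271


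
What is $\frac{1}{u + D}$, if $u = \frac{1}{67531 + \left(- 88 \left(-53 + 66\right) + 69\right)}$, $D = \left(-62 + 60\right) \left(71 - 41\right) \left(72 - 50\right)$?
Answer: $- \frac{66456}{87721919} \approx -0.00075758$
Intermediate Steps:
$D = -1320$ ($D = \left(-2\right) 30 \cdot 22 = \left(-60\right) 22 = -1320$)
$u = \frac{1}{66456}$ ($u = \frac{1}{67531 + \left(\left(-88\right) 13 + 69\right)} = \frac{1}{67531 + \left(-1144 + 69\right)} = \frac{1}{67531 - 1075} = \frac{1}{66456} \approx 1.5048 \cdot 10^{-5}$)
$\frac{1}{u + D} = \frac{1}{\frac{1}{66456} - 1320} = \frac{1}{- \frac{87721919}{66456}} = - \frac{66456}{87721919}$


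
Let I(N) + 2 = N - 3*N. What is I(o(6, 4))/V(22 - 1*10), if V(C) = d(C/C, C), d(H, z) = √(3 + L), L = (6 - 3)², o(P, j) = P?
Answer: -7*√3/3 ≈ -4.0415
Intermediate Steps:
L = 9 (L = 3² = 9)
d(H, z) = 2*√3 (d(H, z) = √(3 + 9) = √12 = 2*√3)
I(N) = -2 - 2*N (I(N) = -2 + (N - 3*N) = -2 - 2*N)
V(C) = 2*√3
I(o(6, 4))/V(22 - 1*10) = (-2 - 2*6)/((2*√3)) = (-2 - 12)*(√3/6) = -7*√3/3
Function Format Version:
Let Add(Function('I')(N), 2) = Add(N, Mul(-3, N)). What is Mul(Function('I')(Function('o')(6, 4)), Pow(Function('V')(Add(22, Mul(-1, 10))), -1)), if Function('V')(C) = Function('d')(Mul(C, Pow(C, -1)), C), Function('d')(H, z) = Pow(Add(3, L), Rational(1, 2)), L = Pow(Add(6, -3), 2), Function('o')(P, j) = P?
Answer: Mul(Rational(-7, 3), Pow(3, Rational(1, 2))) ≈ -4.0415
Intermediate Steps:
L = 9 (L = Pow(3, 2) = 9)
Function('d')(H, z) = Mul(2, Pow(3, Rational(1, 2))) (Function('d')(H, z) = Pow(Add(3, 9), Rational(1, 2)) = Pow(12, Rational(1, 2)) = Mul(2, Pow(3, Rational(1, 2))))
Function('I')(N) = Add(-2, Mul(-2, N)) (Function('I')(N) = Add(-2, Add(N, Mul(-3, N))) = Add(-2, Mul(-2, N)))
Function('V')(C) = Mul(2, Pow(3, Rational(1, 2)))
Mul(Function('I')(Function('o')(6, 4)), Pow(Function('V')(Add(22, Mul(-1, 10))), -1)) = Mul(Add(-2, Mul(-2, 6)), Pow(Mul(2, Pow(3, Rational(1, 2))), -1)) = Mul(Add(-2, -12), Mul(Rational(1, 6), Pow(3, Rational(1, 2)))) = Mul(-14, Mul(Rational(1, 6), Pow(3, Rational(1, 2)))) = Mul(Rational(-7, 3), Pow(3, Rational(1, 2)))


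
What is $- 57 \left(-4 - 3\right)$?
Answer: $399$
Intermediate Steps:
$- 57 \left(-4 - 3\right) = \left(-57\right) \left(-7\right) = 399$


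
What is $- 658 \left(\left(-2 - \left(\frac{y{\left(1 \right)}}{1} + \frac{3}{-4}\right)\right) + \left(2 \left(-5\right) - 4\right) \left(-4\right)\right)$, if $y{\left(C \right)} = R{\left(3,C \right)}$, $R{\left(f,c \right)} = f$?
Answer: $- \frac{68103}{2} \approx -34052.0$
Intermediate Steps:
$y{\left(C \right)} = 3$
$- 658 \left(\left(-2 - \left(\frac{y{\left(1 \right)}}{1} + \frac{3}{-4}\right)\right) + \left(2 \left(-5\right) - 4\right) \left(-4\right)\right) = - 658 \left(\left(-2 - \left(\frac{3}{1} + \frac{3}{-4}\right)\right) + \left(2 \left(-5\right) - 4\right) \left(-4\right)\right) = - 658 \left(\left(-2 - \left(3 \cdot 1 + 3 \left(- \frac{1}{4}\right)\right)\right) + \left(-10 - 4\right) \left(-4\right)\right) = - 658 \left(\left(-2 - \left(3 - \frac{3}{4}\right)\right) - -56\right) = - 658 \left(\left(-2 - \frac{9}{4}\right) + 56\right) = - 658 \left(- \frac{17}{4} + 56\right) = \left(-658\right) \frac{207}{4} = - \frac{68103}{2}$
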